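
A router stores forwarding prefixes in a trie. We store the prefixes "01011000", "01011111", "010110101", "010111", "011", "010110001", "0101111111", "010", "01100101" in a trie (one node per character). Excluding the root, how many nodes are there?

23

Trie structure (* marks end of a word):
(root)
└─ 0
   └─ 1
      ├─ 0 *
      │  └─ 1
      │     └─ 1
      │        ├─ 0
      │        │  ├─ 0
      │        │  │  └─ 0 *
      │        │  │     └─ 1 *
      │        │  └─ 1
      │        │     └─ 0
      │        │        └─ 1 *
      │        └─ 1 *
      │           └─ 1
      │              └─ 1 *
      │                 └─ 1
      │                    └─ 1 *
      └─ 1 *
         └─ 0
            └─ 0
               └─ 1
                  └─ 0
                     └─ 1 *
Counting every labelled node above: 23.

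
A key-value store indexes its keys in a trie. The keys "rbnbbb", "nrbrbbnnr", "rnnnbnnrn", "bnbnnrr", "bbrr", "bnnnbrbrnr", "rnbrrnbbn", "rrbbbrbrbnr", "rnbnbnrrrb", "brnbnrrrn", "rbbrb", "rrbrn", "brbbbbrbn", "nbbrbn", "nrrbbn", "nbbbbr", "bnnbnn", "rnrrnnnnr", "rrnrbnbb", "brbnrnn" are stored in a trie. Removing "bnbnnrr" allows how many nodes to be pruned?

A node on "bnbnnrr"'s path can go only if nothing else ends at it or branches off below it.
The suffix "bnnrr" (5 nodes) is used only by "bnbnnrr"; the node for "bn" still has the child "n", so pruning stops there.
Nodes removed: 5

5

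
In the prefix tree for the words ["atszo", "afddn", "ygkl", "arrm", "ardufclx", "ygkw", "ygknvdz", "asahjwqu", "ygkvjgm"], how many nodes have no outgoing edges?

9

A leaf is a node with no children — equivalently, the end of a word that is not a proper prefix of any other stored word.
Those words: "afddn", "ardufclx", "arrm", "asahjwqu", "atszo", "ygkl", "ygknvdz", "ygkvjgm", "ygkw"
Leaf count: 9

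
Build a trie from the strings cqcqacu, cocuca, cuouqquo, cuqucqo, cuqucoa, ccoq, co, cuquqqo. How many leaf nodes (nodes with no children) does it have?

7

Leaves are exactly the stored words that no other stored word extends.
Those words: "ccoq", "cocuca", "cqcqacu", "cuouqquo", "cuqucoa", "cuqucqo", "cuquqqo"
Leaf count: 7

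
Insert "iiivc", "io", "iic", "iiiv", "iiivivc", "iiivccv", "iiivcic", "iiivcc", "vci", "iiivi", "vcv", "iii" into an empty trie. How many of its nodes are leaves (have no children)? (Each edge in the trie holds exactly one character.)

A leaf is a node with no children — equivalently, the end of a word that is not a proper prefix of any other stored word.
Those words: "iic", "iiivccv", "iiivcic", "iiivivc", "io", "vci", "vcv"
Leaf count: 7

7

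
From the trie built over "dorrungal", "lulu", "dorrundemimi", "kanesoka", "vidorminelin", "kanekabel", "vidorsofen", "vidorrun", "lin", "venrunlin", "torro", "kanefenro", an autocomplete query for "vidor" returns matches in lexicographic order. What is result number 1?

Words with prefix "vidor", in lexicographic order: "vidorminelin", "vidorrun", "vidorsofen"
Position 1: vidorminelin

vidorminelin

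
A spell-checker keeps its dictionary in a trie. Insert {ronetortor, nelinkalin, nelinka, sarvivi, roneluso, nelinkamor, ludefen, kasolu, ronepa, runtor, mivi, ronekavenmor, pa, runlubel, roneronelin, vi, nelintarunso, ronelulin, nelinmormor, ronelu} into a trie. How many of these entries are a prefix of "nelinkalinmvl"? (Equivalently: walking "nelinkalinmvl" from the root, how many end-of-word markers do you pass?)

Walk "nelinkalinmvl" from the root; an end-of-word marker is hit whenever a stored word is a prefix of "nelinkalinmvl".
Prefixes of the query that are stored words: "nelinka", "nelinkalin"
Count: 2

2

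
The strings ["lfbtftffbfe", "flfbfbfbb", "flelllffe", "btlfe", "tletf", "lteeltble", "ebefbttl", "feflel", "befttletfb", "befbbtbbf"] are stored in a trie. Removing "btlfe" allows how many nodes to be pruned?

A node on "btlfe"'s path can go only if nothing else ends at it or branches off below it.
The suffix "tlfe" (4 nodes) is used only by "btlfe"; the node for "b" still has the child "e", so pruning stops there.
Nodes removed: 4

4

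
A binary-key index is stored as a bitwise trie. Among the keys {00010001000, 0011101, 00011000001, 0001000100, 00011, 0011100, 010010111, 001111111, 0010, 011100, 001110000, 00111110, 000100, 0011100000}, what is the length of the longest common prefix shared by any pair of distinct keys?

The deepest shared node is where two words last agree before diverging.
e.g. "0001000100" and "00010001000" share the prefix "0001000100" of length 10; no pair shares a longer one.
Longest shared-prefix length: 10

10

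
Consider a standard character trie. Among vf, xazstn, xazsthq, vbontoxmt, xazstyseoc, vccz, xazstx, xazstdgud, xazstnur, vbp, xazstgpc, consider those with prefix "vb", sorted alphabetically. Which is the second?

vbp

Filter for "vb…" and sort: "vbontoxmt", "vbp"
Position 2: vbp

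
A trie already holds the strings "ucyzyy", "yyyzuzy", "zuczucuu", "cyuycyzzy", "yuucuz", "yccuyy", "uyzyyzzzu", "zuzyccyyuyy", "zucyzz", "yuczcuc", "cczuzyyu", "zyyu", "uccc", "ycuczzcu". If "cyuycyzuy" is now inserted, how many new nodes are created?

2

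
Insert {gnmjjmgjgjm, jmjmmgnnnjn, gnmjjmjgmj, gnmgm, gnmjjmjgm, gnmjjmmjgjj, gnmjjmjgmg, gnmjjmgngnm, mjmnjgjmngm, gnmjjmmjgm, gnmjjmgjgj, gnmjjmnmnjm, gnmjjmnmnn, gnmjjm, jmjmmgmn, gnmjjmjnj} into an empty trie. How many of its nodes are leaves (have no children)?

13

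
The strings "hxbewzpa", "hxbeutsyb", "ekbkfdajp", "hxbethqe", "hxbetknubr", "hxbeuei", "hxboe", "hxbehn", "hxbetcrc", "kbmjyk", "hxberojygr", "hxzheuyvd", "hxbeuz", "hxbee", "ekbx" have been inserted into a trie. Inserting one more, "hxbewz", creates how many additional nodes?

0

Every character of "hxbewz" already lies on an existing path (it is a prefix of some stored word).
No new nodes are needed: 0.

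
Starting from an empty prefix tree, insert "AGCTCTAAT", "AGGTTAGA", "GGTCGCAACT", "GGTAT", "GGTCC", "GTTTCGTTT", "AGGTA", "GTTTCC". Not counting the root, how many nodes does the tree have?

38

Count nodes per top-level branch (shared prefixes stored once):
  'A'-branch (AGCTCTAAT, AGGTA, AGGTTAGA): 16 nodes
  'G'-branch (GGTAT, GGTCC, GGTCGCAACT, GTTTCC, GTTTCGTTT): 22 nodes
Sum: 38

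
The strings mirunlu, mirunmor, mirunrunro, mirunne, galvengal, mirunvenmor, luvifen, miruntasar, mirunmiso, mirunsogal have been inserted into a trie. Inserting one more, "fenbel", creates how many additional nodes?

6

No existing word starts with "f", so every character of "fenbel" needs a new node.
6 − 0 = 6 new nodes.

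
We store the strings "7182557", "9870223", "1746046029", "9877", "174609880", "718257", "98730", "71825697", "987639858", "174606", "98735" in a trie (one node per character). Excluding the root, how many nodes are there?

Count nodes per top-level branch (shared prefixes stored once):
  '1'-branch (1746046029, 174606, 174609880): 15 nodes
  '7'-branch (7182557, 71825697, 718257): 11 nodes
  '9'-branch (9870223, 98730, 98735, 987639858, 9877): 17 nodes
Sum: 43

43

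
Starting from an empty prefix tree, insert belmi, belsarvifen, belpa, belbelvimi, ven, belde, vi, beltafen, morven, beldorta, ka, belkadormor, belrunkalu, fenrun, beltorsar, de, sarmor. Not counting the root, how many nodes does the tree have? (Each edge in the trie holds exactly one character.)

79

Trace insertions, counting only characters that open a new branch:
  "belmi" → 5 new (b, e, l, m, i)
  "belsarvifen" → prefix "bel" already present; 8 new (s, a, r, v, i, f, e, n)
  "belpa" → prefix "bel" already present; 2 new (p, a)
  "belbelvimi" → prefix "bel" already present; 7 new (b, e, l, v, i, m, i)
  "ven" → 3 new (v, e, n)
  "belde" → prefix "bel" already present; 2 new (d, e)
  "vi" → prefix "v" already present; 1 new (i)
  "beltafen" → prefix "bel" already present; 5 new (t, a, f, e, n)
  "morven" → 6 new (m, o, r, v, e, n)
  "beldorta" → prefix "beld" already present; 4 new (o, r, t, a)
  "ka" → 2 new (k, a)
  "belkadormor" → prefix "bel" already present; 8 new (k, a, d, o, r, m, o, r)
  "belrunkalu" → prefix "bel" already present; 7 new (r, u, n, k, a, l, u)
  "fenrun" → 6 new (f, e, n, r, u, n)
  "beltorsar" → prefix "belt" already present; 5 new (o, r, s, a, r)
  "de" → 2 new (d, e)
  "sarmor" → 6 new (s, a, r, m, o, r)
Total nodes = 5 + 8 + 2 + 7 + 3 + 2 + 1 + 5 + 6 + 4 + 2 + 8 + 7 + 6 + 5 + 2 + 6 = 79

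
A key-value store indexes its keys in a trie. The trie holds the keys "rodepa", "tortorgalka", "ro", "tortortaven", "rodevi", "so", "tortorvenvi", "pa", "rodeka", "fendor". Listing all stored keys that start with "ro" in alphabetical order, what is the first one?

DFS of the "ro" subtree visits, in order: "ro", "rodeka", "rodepa", "rodevi"
Position 1: ro

ro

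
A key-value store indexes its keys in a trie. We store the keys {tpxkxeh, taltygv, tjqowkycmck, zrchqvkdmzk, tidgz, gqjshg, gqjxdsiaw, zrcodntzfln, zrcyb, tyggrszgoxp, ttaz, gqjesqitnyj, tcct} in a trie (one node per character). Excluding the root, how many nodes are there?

84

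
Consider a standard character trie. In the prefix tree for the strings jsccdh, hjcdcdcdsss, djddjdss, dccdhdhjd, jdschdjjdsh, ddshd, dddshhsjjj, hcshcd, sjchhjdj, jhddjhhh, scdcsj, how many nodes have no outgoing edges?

Leaves are exactly the stored words that no other stored word extends.
Those words: "dccdhdhjd", "dddshhsjjj", "ddshd", "djddjdss", "hcshcd", "hjcdcdcdsss", "jdschdjjdsh", "jhddjhhh", "jsccdh", "scdcsj", "sjchhjdj"
Leaf count: 11

11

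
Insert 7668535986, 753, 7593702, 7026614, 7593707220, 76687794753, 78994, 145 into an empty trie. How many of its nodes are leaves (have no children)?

Leaves are exactly the stored words that no other stored word extends.
Those words: "145", "7026614", "753", "7593702", "7593707220", "7668535986", "76687794753", "78994"
Leaf count: 8

8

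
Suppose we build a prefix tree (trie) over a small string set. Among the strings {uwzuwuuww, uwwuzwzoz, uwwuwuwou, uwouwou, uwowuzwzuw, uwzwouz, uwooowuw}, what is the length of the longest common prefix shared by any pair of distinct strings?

4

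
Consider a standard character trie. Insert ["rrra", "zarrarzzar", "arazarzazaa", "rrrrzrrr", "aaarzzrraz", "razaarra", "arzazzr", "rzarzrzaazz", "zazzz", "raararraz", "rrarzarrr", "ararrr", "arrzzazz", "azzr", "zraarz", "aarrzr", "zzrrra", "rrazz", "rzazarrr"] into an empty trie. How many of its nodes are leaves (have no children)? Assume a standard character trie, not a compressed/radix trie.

Leaves are exactly the stored words that no other stored word extends.
Those words: "aaarzzrraz", "aarrzr", "ararrr", "arazarzazaa", "arrzzazz", "arzazzr", "azzr", "raararraz", "razaarra", "rrarzarrr", "rrazz", "rrra", "rrrrzrrr", "rzarzrzaazz", "rzazarrr", "zarrarzzar", "zazzz", "zraarz", "zzrrra"
Leaf count: 19

19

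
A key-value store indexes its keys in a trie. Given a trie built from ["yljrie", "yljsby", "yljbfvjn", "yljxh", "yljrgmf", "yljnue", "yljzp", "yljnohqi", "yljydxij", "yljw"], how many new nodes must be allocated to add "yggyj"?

Walking "yggyj" from the root, the first 1 characters ("y") follow existing edges; "g" is the first miss.
So 5 − 1 = 4 new nodes.

4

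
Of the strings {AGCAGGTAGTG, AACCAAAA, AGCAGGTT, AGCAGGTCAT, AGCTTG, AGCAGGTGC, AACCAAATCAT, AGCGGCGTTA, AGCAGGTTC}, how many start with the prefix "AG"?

7

Filter for entries beginning with "AG":
Matches: "AGCAGGTAGTG", "AGCAGGTCAT", "AGCAGGTGC", "AGCAGGTT", "AGCAGGTTC", "AGCGGCGTTA", "AGCTTG"
Count: 7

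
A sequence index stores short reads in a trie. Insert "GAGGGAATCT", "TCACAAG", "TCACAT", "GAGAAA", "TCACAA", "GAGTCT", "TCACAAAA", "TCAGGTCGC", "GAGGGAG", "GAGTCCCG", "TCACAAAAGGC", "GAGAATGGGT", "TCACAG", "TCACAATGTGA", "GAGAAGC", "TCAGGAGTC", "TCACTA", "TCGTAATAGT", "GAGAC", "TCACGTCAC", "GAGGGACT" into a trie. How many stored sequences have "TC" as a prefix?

12

Traverse to the node for "TC", then collect every word in that subtree.
Words under "TC": TCACAA, TCACAAAA, TCACAAAAGGC, TCACAAG, TCACAATGTGA, TCACAG, TCACAT, TCACGTCAC, TCACTA, TCAGGAGTC, TCAGGTCGC, TCGTAATAGT
Count: 12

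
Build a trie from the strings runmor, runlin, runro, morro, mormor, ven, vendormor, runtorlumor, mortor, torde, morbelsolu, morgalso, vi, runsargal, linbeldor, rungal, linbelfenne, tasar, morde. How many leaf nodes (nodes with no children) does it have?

18

Leaves are exactly the stored words that no other stored word extends.
Those words: "linbeldor", "linbelfenne", "morbelsolu", "morde", "morgalso", "mormor", "morro", "mortor", "rungal", "runlin", "runmor", "runro", "runsargal", "runtorlumor", "tasar", "torde", "vendormor", "vi"
Leaf count: 18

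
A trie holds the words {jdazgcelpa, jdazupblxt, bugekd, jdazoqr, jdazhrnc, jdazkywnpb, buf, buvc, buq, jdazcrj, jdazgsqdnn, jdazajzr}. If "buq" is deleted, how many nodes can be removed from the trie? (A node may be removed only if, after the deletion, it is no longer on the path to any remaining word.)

1

Walk "buq" from the leaf back toward the root, removing each node that no remaining word uses.
The suffix "q" (1 node) is used only by "buq"; the node for "bu" still has the child "g", so pruning stops there.
Nodes removed: 1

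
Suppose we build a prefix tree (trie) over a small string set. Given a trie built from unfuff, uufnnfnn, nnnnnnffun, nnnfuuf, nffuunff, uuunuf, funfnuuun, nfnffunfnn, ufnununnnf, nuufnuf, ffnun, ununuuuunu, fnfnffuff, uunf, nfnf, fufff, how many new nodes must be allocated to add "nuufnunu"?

"nuufnu" is already a path in the trie; the remaining "nu" must be added.
Each of the 2 remaining characters creates one node.

2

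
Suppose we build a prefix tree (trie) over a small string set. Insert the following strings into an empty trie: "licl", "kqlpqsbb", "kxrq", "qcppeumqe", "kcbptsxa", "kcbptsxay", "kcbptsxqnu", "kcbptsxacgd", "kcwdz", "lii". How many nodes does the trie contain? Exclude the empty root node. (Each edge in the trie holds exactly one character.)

Trace insertions, counting only characters that open a new branch:
  "licl" → 4 new (l, i, c, l)
  "kqlpqsbb" → 8 new (k, q, l, p, q, s, b, b)
  "kxrq" → prefix "k" already present; 3 new (x, r, q)
  "qcppeumqe" → 9 new (q, c, p, p, e, u, m, q, e)
  "kcbptsxa" → prefix "k" already present; 7 new (c, b, p, t, s, x, a)
  "kcbptsxay" → prefix "kcbptsxa" already present; 1 new (y)
  "kcbptsxqnu" → prefix "kcbptsx" already present; 3 new (q, n, u)
  "kcbptsxacgd" → prefix "kcbptsxa" already present; 3 new (c, g, d)
  "kcwdz" → prefix "kc" already present; 3 new (w, d, z)
  "lii" → prefix "li" already present; 1 new (i)
Total nodes = 4 + 8 + 3 + 9 + 7 + 1 + 3 + 3 + 3 + 1 = 42

42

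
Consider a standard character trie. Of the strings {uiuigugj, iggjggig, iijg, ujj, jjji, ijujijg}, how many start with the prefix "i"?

Walk to "i"; the words in its subtree are exactly those with that prefix.
Words under "i": iggjggig, iijg, ijujijg
Count: 3

3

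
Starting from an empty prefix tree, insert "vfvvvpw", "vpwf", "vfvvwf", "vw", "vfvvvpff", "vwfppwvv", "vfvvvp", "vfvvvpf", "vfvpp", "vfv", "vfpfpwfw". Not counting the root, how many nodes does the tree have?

For each word, the new-node count is its length minus the longest prefix already in the trie:
  "vfvvvpw" → 7 new (v, f, v, v, v, p, w)
  "vpwf" → prefix "v" already present; 3 new (p, w, f)
  "vfvvwf" → prefix "vfvv" already present; 2 new (w, f)
  "vw" → prefix "v" already present; 1 new (w)
  "vfvvvpff" → prefix "vfvvvp" already present; 2 new (f, f)
  "vwfppwvv" → prefix "vw" already present; 6 new (f, p, p, w, v, v)
  "vfvvvp" → prefix "vfvvvp" already present; 0 new (none)
  "vfvvvpf" → prefix "vfvvvpf" already present; 0 new (none)
  "vfvpp" → prefix "vfv" already present; 2 new (p, p)
  "vfv" → prefix "vfv" already present; 0 new (none)
  "vfpfpwfw" → prefix "vf" already present; 6 new (p, f, p, w, f, w)
Total nodes = 7 + 3 + 2 + 1 + 2 + 6 + 0 + 0 + 2 + 0 + 6 = 29

29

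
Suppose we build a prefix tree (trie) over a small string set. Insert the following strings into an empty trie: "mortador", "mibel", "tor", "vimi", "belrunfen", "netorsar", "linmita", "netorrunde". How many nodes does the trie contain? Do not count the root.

48

Count nodes per top-level branch (shared prefixes stored once):
  'b'-branch (belrunfen): 9 nodes
  'l'-branch (linmita): 7 nodes
  'm'-branch (mibel, mortador): 12 nodes
  'n'-branch (netorrunde, netorsar): 13 nodes
  't'-branch (tor): 3 nodes
  'v'-branch (vimi): 4 nodes
Sum: 48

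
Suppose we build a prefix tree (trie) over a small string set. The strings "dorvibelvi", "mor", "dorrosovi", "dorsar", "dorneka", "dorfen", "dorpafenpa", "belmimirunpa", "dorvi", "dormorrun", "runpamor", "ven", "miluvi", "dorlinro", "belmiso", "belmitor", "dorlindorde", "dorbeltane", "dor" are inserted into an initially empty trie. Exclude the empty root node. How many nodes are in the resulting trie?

Trace insertions, counting only characters that open a new branch:
  "dorvibelvi" → 10 new (d, o, r, v, i, b, e, l, v, i)
  "mor" → 3 new (m, o, r)
  "dorrosovi" → prefix "dor" already present; 6 new (r, o, s, o, v, i)
  "dorsar" → prefix "dor" already present; 3 new (s, a, r)
  "dorneka" → prefix "dor" already present; 4 new (n, e, k, a)
  "dorfen" → prefix "dor" already present; 3 new (f, e, n)
  "dorpafenpa" → prefix "dor" already present; 7 new (p, a, f, e, n, p, a)
  "belmimirunpa" → 12 new (b, e, l, m, i, m, i, r, u, n, p, a)
  "dorvi" → prefix "dorvi" already present; 0 new (none)
  "dormorrun" → prefix "dor" already present; 6 new (m, o, r, r, u, n)
  "runpamor" → 8 new (r, u, n, p, a, m, o, r)
  "ven" → 3 new (v, e, n)
  "miluvi" → prefix "m" already present; 5 new (i, l, u, v, i)
  "dorlinro" → prefix "dor" already present; 5 new (l, i, n, r, o)
  "belmiso" → prefix "belmi" already present; 2 new (s, o)
  "belmitor" → prefix "belmi" already present; 3 new (t, o, r)
  "dorlindorde" → prefix "dorlin" already present; 5 new (d, o, r, d, e)
  "dorbeltane" → prefix "dor" already present; 7 new (b, e, l, t, a, n, e)
  "dor" → prefix "dor" already present; 0 new (none)
Total nodes = 10 + 3 + 6 + 3 + 4 + 3 + 7 + 12 + 0 + 6 + 8 + 3 + 5 + 5 + 2 + 3 + 5 + 7 + 0 = 92

92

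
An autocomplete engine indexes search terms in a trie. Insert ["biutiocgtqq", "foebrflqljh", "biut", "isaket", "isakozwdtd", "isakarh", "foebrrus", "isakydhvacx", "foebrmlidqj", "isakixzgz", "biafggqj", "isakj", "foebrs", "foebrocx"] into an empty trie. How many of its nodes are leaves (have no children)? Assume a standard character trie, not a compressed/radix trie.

13

A leaf is a node with no children — equivalently, the end of a word that is not a proper prefix of any other stored word.
Those words: "biafggqj", "biutiocgtqq", "foebrflqljh", "foebrmlidqj", "foebrocx", "foebrrus", "foebrs", "isakarh", "isaket", "isakixzgz", "isakj", "isakozwdtd", "isakydhvacx"
Leaf count: 13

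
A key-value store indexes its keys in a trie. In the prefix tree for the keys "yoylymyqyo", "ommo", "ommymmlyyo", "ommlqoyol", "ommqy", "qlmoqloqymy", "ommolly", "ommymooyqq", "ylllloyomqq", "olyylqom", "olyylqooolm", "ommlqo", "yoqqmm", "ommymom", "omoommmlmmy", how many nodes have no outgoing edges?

Leaves are exactly the stored words that no other stored word extends.
Those words: "olyylqom", "olyylqooolm", "ommlqoyol", "ommolly", "ommqy", "ommymmlyyo", "ommymom", "ommymooyqq", "omoommmlmmy", "qlmoqloqymy", "ylllloyomqq", "yoqqmm", "yoylymyqyo"
Leaf count: 13

13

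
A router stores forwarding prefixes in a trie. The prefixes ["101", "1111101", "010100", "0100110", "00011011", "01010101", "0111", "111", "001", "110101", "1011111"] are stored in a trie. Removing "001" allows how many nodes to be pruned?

After clearing the end-marker at "001", prune upward until reaching a node still needed by another word.
The suffix "1" (1 node) is used only by "001"; the node for "00" still has the child "0", so pruning stops there.
Nodes removed: 1

1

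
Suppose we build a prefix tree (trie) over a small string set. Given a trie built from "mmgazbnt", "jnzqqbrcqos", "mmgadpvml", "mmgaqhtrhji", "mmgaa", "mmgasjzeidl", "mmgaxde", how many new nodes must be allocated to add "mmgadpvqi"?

2

The longest prefix of "mmgadpvqi" already in the trie is "mmgadpv" (length 7).
New nodes needed: |"mmgadpvqi"| − 7 = 9 − 7 = 2.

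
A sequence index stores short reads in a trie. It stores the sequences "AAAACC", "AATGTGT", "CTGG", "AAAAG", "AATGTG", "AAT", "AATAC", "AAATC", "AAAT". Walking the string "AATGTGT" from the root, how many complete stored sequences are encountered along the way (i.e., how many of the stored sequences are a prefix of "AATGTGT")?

Check each prefix of "AATGTGT" against the stored set — each match is an end-marker on the path.
Prefixes of the query that are stored words: "AAT", "AATGTG", "AATGTGT"
Count: 3

3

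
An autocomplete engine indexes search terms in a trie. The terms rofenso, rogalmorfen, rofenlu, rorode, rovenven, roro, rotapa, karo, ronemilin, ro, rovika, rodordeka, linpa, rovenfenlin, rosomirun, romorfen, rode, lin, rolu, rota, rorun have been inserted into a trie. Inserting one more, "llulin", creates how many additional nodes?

Walking "llulin" from the root, the first 1 characters ("l") follow existing edges; "l" is the first miss.
Each of the 5 remaining characters creates one node.

5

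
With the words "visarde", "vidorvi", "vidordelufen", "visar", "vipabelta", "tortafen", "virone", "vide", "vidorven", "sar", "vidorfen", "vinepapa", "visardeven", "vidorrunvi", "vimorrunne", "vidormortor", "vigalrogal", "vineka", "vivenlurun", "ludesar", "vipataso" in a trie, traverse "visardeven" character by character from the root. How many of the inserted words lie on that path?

Check each prefix of "visardeven" against the stored set — each match is an end-marker on the path.
Prefixes of the query that are stored words: "visar", "visarde", "visardeven"
Count: 3

3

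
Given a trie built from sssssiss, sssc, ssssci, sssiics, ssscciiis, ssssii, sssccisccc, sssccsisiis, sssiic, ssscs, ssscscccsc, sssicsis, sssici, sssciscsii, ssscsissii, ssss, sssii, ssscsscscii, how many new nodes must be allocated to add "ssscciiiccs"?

3

Walking "ssscciiiccs" from the root, the first 8 characters ("ssscciii") follow existing edges; "c" is the first miss.
New nodes needed: |"ssscciiiccs"| − 8 = 11 − 8 = 3.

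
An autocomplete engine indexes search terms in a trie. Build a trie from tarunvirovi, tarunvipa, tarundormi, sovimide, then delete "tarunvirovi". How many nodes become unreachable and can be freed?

After clearing the end-marker at "tarunvirovi", prune upward until reaching a node still needed by another word.
The suffix "rovi" (4 nodes) is used only by "tarunvirovi"; the node for "tarunvi" still has the child "p", so pruning stops there.
Nodes removed: 4

4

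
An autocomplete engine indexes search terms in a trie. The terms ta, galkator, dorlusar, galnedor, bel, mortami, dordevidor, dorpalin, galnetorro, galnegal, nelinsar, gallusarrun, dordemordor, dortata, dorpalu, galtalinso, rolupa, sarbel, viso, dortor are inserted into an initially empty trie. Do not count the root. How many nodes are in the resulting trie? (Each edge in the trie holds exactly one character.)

105

Count nodes per top-level branch (shared prefixes stored once):
  'b'-branch (bel): 3 nodes
  'd'-branch (dordemordor, dordevidor, dorlusar, dorpalin, dorpalu, dortata, dortor): 33 nodes
  'g'-branch (galkator, gallusarrun, galnedor, galnegal, galnetorro, galtalinso): 36 nodes
  'm'-branch (mortami): 7 nodes
  'n'-branch (nelinsar): 8 nodes
  'r'-branch (rolupa): 6 nodes
  's'-branch (sarbel): 6 nodes
  't'-branch (ta): 2 nodes
  'v'-branch (viso): 4 nodes
Sum: 105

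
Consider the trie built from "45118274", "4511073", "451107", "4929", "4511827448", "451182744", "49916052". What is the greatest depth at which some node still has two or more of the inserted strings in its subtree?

Look for the deepest trie node that still has at least two words in its subtree.
"451182744" and "4511827448" agree on "451182744" (9 characters) before diverging; nothing deeper is shared.
Longest shared-prefix length: 9

9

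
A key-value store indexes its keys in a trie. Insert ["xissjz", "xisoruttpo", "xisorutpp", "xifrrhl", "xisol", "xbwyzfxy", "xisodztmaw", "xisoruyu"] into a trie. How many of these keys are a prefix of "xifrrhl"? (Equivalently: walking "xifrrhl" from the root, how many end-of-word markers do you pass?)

1

Traverse "xifrrhl" character by character; count nodes along the way that are marked as word ends.
Prefixes of the query that are stored words: "xifrrhl"
Count: 1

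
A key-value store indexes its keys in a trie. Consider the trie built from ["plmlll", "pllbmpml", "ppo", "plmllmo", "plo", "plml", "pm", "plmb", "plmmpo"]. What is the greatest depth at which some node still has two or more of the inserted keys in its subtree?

The deepest shared node is where two words last agree before diverging.
"plmlll" and "plmllmo" agree on "plmll" (5 characters) before diverging; nothing deeper is shared.
Longest shared-prefix length: 5

5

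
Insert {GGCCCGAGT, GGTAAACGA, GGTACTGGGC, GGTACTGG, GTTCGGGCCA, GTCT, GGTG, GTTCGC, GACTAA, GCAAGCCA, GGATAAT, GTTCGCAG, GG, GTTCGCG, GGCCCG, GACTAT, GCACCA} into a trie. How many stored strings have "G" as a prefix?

17

Filter for entries beginning with "G":
Words under "G": GACTAA, GACTAT, GCAAGCCA, GCACCA, GG, GGATAAT, GGCCCG, GGCCCGAGT, GGTAAACGA, GGTACTGG, GGTACTGGGC, GGTG, GTCT, GTTCGC, GTTCGCAG, GTTCGCG, GTTCGGGCCA
Count: 17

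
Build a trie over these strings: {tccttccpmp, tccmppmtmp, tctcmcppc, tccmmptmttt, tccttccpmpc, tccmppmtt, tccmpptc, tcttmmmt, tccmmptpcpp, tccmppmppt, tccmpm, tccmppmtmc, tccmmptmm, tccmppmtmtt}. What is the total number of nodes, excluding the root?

52

Count nodes per top-level branch (shared prefixes stored once):
  't'-branch (tccmmptmm, tccmmptmttt, tccmmptpcpp, tccmpm, tccmppmppt, tccmppmtmc, tccmppmtmp, tccmppmtmtt, tccmppmtt, tccmpptc, tccttccpmp, tccttccpmpc, tctcmcppc, tcttmmmt): 52 nodes
Sum: 52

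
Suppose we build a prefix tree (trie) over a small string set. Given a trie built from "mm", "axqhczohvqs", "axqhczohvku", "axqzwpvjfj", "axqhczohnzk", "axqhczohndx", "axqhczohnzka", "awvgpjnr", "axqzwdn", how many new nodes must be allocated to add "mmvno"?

Walking "mmvno" from the root, the first 2 characters ("mm") follow existing edges; "v" is the first miss.
New nodes needed: |"mmvno"| − 2 = 5 − 2 = 3.

3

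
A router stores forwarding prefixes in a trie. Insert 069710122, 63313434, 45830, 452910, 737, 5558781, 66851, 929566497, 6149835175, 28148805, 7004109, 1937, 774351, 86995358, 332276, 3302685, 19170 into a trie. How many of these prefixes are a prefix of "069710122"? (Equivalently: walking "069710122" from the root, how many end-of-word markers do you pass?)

Check each prefix of "069710122" against the stored set — each match is an end-marker on the path.
Prefixes of the query that are stored words: "069710122"
Count: 1

1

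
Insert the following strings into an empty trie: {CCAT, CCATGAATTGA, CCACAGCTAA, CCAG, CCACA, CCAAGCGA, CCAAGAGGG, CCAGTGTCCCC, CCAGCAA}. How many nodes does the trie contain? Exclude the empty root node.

Count nodes per top-level branch (shared prefixes stored once):
  'C'-branch (CCAAGAGGG, CCAAGCGA, CCACA, CCACAGCTAA, CCAG, CCAGCAA, CCAGTGTCCCC, CCAT, CCATGAATTGA): 38 nodes
Sum: 38

38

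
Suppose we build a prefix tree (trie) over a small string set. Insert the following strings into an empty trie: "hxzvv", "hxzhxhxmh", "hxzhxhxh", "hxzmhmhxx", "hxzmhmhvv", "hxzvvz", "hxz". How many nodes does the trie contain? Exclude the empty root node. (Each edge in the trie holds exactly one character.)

21

Trace insertions, counting only characters that open a new branch:
  "hxzvv" → 5 new (h, x, z, v, v)
  "hxzhxhxmh" → prefix "hxz" already present; 6 new (h, x, h, x, m, h)
  "hxzhxhxh" → prefix "hxzhxhx" already present; 1 new (h)
  "hxzmhmhxx" → prefix "hxz" already present; 6 new (m, h, m, h, x, x)
  "hxzmhmhvv" → prefix "hxzmhmh" already present; 2 new (v, v)
  "hxzvvz" → prefix "hxzvv" already present; 1 new (z)
  "hxz" → prefix "hxz" already present; 0 new (none)
Total nodes = 5 + 6 + 1 + 6 + 2 + 1 + 0 = 21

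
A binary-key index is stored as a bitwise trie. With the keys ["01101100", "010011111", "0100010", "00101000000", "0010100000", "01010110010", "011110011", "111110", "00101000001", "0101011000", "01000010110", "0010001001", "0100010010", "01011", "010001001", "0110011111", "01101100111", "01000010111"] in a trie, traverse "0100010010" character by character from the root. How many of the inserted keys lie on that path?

Walk "0100010010" from the root; an end-of-word marker is hit whenever a stored word is a prefix of "0100010010".
Prefixes of the query that are stored words: "0100010", "010001001", "0100010010"
Count: 3

3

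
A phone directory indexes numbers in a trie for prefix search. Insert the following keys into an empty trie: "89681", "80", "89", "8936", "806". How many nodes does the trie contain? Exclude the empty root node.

Trie structure (* marks end of a word):
(root)
└─ 8
   ├─ 0 *
   │  └─ 6 *
   └─ 9 *
      ├─ 3
      │  └─ 6 *
      └─ 6
         └─ 8
            └─ 1 *
Counting every labelled node above: 9.

9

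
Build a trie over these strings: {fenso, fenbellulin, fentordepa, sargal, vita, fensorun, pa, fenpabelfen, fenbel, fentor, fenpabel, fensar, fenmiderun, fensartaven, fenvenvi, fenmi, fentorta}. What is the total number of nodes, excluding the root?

64

Trace insertions, counting only characters that open a new branch:
  "fenso" → 5 new (f, e, n, s, o)
  "fenbellulin" → prefix "fen" already present; 8 new (b, e, l, l, u, l, i, n)
  "fentordepa" → prefix "fen" already present; 7 new (t, o, r, d, e, p, a)
  "sargal" → 6 new (s, a, r, g, a, l)
  "vita" → 4 new (v, i, t, a)
  "fensorun" → prefix "fenso" already present; 3 new (r, u, n)
  "pa" → 2 new (p, a)
  "fenpabelfen" → prefix "fen" already present; 8 new (p, a, b, e, l, f, e, n)
  "fenbel" → prefix "fenbel" already present; 0 new (none)
  "fentor" → prefix "fentor" already present; 0 new (none)
  "fenpabel" → prefix "fenpabel" already present; 0 new (none)
  "fensar" → prefix "fens" already present; 2 new (a, r)
  "fenmiderun" → prefix "fen" already present; 7 new (m, i, d, e, r, u, n)
  "fensartaven" → prefix "fensar" already present; 5 new (t, a, v, e, n)
  "fenvenvi" → prefix "fen" already present; 5 new (v, e, n, v, i)
  "fenmi" → prefix "fenmi" already present; 0 new (none)
  "fentorta" → prefix "fentor" already present; 2 new (t, a)
Total nodes = 5 + 8 + 7 + 6 + 4 + 3 + 2 + 8 + 0 + 0 + 0 + 2 + 7 + 5 + 5 + 0 + 2 = 64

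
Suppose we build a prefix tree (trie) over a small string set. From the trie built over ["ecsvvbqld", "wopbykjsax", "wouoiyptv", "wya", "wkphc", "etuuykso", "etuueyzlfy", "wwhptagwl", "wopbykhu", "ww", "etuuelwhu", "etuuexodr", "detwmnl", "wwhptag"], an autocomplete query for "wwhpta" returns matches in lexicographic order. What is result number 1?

wwhptag

DFS of the "wwhpta" subtree visits, in order: "wwhptag", "wwhptagwl"
Position 1: wwhptag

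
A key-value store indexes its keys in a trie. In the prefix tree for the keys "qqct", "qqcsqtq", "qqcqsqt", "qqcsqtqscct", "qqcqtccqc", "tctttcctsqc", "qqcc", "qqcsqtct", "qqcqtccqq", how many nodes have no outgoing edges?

A leaf is a node with no children — equivalently, the end of a word that is not a proper prefix of any other stored word.
Those words: "qqcc", "qqcqsqt", "qqcqtccqc", "qqcqtccqq", "qqcsqtct", "qqcsqtqscct", "qqct", "tctttcctsqc"
Leaf count: 8

8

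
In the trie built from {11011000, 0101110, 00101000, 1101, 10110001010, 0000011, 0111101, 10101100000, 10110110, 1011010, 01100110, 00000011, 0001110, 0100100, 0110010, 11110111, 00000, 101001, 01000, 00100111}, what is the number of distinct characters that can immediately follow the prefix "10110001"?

1

Walk "10110001" from the root, arriving at one node.
Distinct next characters after "10110001": 0.
That node has 1 child edge.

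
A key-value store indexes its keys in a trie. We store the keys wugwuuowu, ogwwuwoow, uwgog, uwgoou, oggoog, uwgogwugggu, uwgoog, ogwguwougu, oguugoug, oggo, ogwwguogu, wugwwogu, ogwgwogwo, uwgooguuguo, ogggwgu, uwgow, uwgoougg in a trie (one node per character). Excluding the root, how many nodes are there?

For each word, the new-node count is its length minus the longest prefix already in the trie:
  "wugwuuowu" → 9 new (w, u, g, w, u, u, o, w, u)
  "ogwwuwoow" → 9 new (o, g, w, w, u, w, o, o, w)
  "uwgog" → 5 new (u, w, g, o, g)
  "uwgoou" → prefix "uwgo" already present; 2 new (o, u)
  "oggoog" → prefix "og" already present; 4 new (g, o, o, g)
  "uwgogwugggu" → prefix "uwgog" already present; 6 new (w, u, g, g, g, u)
  "uwgoog" → prefix "uwgoo" already present; 1 new (g)
  "ogwguwougu" → prefix "ogw" already present; 7 new (g, u, w, o, u, g, u)
  "oguugoug" → prefix "og" already present; 6 new (u, u, g, o, u, g)
  "oggo" → prefix "oggo" already present; 0 new (none)
  "ogwwguogu" → prefix "ogww" already present; 5 new (g, u, o, g, u)
  "wugwwogu" → prefix "wugw" already present; 4 new (w, o, g, u)
  "ogwgwogwo" → prefix "ogwg" already present; 5 new (w, o, g, w, o)
  "uwgooguuguo" → prefix "uwgoog" already present; 5 new (u, u, g, u, o)
  "ogggwgu" → prefix "ogg" already present; 4 new (g, w, g, u)
  "uwgow" → prefix "uwgo" already present; 1 new (w)
  "uwgoougg" → prefix "uwgoou" already present; 2 new (g, g)
Total nodes = 9 + 9 + 5 + 2 + 4 + 6 + 1 + 7 + 6 + 0 + 5 + 4 + 5 + 5 + 4 + 1 + 2 = 75

75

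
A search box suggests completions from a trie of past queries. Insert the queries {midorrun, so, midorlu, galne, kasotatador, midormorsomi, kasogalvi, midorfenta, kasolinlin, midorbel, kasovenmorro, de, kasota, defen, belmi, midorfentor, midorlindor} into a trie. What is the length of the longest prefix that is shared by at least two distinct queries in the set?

Equivalently: take the maximum, over all pairs, of their longest common prefix length.
e.g. "midorfenta" and "midorfentor" share the prefix "midorfent" of length 9; no pair shares a longer one.
Longest shared-prefix length: 9

9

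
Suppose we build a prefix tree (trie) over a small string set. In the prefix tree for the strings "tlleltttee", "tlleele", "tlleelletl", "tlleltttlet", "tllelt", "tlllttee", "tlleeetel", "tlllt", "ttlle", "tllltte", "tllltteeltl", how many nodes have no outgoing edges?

7

Leaves are exactly the stored words that no other stored word extends.
Those words: "tlleeetel", "tlleele", "tlleelletl", "tlleltttee", "tlleltttlet", "tllltteeltl", "ttlle"
Leaf count: 7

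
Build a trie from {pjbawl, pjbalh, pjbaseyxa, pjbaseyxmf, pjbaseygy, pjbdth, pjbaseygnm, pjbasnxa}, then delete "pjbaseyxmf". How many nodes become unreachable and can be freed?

2

Walk "pjbaseyxmf" from the leaf back toward the root, removing each node that no remaining word uses.
The suffix "mf" (2 nodes) is used only by "pjbaseyxmf"; the node for "pjbaseyx" still has the child "a", so pruning stops there.
Nodes removed: 2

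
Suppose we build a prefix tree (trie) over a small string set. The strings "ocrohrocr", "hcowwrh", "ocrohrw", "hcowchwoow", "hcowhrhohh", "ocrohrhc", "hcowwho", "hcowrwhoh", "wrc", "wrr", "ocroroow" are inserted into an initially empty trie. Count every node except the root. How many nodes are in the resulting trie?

46

Insert word by word; a character creates a node only if that edge doesn't already exist:
  "ocrohrocr" → 9 new (o, c, r, o, h, r, o, c, r)
  "hcowwrh" → 7 new (h, c, o, w, w, r, h)
  "ocrohrw" → prefix "ocrohr" already present; 1 new (w)
  "hcowchwoow" → prefix "hcow" already present; 6 new (c, h, w, o, o, w)
  "hcowhrhohh" → prefix "hcow" already present; 6 new (h, r, h, o, h, h)
  "ocrohrhc" → prefix "ocrohr" already present; 2 new (h, c)
  "hcowwho" → prefix "hcoww" already present; 2 new (h, o)
  "hcowrwhoh" → prefix "hcow" already present; 5 new (r, w, h, o, h)
  "wrc" → 3 new (w, r, c)
  "wrr" → prefix "wr" already present; 1 new (r)
  "ocroroow" → prefix "ocro" already present; 4 new (r, o, o, w)
Total nodes = 9 + 7 + 1 + 6 + 6 + 2 + 2 + 5 + 3 + 1 + 4 = 46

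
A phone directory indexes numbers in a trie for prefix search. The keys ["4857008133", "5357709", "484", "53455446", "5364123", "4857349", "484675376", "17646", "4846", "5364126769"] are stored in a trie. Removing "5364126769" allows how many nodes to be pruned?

4

Walk "5364126769" from the leaf back toward the root, removing each node that no remaining word uses.
The suffix "6769" (4 nodes) is used only by "5364126769"; the node for "536412" still has the child "3", so pruning stops there.
Nodes removed: 4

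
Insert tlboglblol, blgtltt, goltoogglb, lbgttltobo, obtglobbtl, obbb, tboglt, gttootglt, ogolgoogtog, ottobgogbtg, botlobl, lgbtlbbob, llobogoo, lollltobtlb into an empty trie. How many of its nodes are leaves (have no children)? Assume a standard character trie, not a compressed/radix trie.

Leaves are exactly the stored words that no other stored word extends.
Those words: "blgtltt", "botlobl", "goltoogglb", "gttootglt", "lbgttltobo", "lgbtlbbob", "llobogoo", "lollltobtlb", "obbb", "obtglobbtl", "ogolgoogtog", "ottobgogbtg", "tboglt", "tlboglblol"
Leaf count: 14

14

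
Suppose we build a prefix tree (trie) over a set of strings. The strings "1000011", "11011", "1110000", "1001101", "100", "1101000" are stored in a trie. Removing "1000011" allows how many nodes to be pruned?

A node on "1000011"'s path can go only if nothing else ends at it or branches off below it.
The suffix "0011" (4 nodes) is used only by "1000011"; the node for "100" still has the child "1", so pruning stops there.
Nodes removed: 4

4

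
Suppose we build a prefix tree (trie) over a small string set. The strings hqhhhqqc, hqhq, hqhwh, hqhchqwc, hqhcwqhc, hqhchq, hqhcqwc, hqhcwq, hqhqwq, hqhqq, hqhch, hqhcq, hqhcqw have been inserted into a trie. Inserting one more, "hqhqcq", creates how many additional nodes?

2

Walking "hqhqcq" from the root, the first 4 characters ("hqhq") follow existing edges; "c" is the first miss.
So 6 − 4 = 2 new nodes.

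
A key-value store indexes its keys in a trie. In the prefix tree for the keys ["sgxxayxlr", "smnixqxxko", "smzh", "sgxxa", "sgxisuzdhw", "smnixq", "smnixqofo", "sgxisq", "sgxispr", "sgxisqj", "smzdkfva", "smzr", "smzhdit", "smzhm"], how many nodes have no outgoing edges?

A leaf is a node with no children — equivalently, the end of a word that is not a proper prefix of any other stored word.
Those words: "sgxispr", "sgxisqj", "sgxisuzdhw", "sgxxayxlr", "smnixqofo", "smnixqxxko", "smzdkfva", "smzhdit", "smzhm", "smzr"
Leaf count: 10

10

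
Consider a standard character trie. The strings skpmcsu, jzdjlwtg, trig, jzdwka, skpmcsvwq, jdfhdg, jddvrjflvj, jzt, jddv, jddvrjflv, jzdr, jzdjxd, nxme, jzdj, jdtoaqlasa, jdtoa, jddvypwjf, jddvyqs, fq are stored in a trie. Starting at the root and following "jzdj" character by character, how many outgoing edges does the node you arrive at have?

2

The children of the "jzdj" node are the distinct next characters among strings starting with "jzdj".
Distinct next characters after "jzdj": l, x.
That node has 2 child edges.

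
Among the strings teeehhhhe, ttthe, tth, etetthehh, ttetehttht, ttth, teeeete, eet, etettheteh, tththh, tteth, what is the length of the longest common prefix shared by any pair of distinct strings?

7

Equivalently: take the maximum, over all pairs, of their longest common prefix length.
"etetthehh" and "etettheteh" agree on "etetthe" (7 characters) before diverging; nothing deeper is shared.
Longest shared-prefix length: 7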